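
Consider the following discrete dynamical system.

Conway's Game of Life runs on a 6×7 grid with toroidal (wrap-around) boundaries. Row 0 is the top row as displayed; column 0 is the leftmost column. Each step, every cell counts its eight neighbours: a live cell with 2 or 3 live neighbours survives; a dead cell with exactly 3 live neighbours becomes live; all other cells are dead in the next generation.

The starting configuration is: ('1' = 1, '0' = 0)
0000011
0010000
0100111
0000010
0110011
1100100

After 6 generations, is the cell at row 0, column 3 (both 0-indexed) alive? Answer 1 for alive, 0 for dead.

t=0: 0000011
0010000
0100111
0000010
0110011
1100100
t=1: 1100011
1000100
0000111
0110000
0110111
0110100
t=2: 0011111
0100100
1101111
0110000
0000110
0000100
t=3: 0010000
0100000
0001111
0110000
0001110
0000001
t=4: 0000000
0011110
1101110
0010001
0011110
0001110
t=5: 0010000
0110011
1100000
1000001
0010001
0010010
t=6: 0011011
0010001
0010010
0000001
1100011
0111000

1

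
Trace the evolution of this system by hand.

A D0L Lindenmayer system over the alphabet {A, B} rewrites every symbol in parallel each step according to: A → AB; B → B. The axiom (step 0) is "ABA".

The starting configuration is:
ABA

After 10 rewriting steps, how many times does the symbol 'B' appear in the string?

21

t=0: ABA
t=1: ABBAB
t=2: ABBBABB
t=3: ABBBBABBB
t=4: ABBBBBABBBB
t=5: ABBBBBBABBBBB
t=6: ABBBBBBBABBBBBB
t=7: ABBBBBBBBABBBBBBB
t=8: ABBBBBBBBBABBBBBBBB
t=9: ABBBBBBBBBBABBBBBBBBB
t=10: ABBBBBBBBBBBABBBBBBBBBB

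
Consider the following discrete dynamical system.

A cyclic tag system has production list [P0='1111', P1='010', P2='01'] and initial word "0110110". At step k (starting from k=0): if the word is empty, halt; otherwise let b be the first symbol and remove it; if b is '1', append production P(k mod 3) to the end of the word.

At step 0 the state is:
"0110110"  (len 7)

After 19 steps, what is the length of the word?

12

[0] "0110110"  (len 7)
[1] "110110"  (len 6)
[2] "10110010"  (len 8)
[3] "011001001"  (len 9)
[4] "11001001"  (len 8)
[5] "1001001010"  (len 10)
[6] "00100101001"  (len 11)
[7] "0100101001"  (len 10)
[8] "100101001"  (len 9)
[9] "0010100101"  (len 10)
[10] "010100101"  (len 9)
[11] "10100101"  (len 8)
[12] "010010101"  (len 9)
[13] "10010101"  (len 8)
[14] "0010101010"  (len 10)
[15] "010101010"  (len 9)
[16] "10101010"  (len 8)
[17] "0101010010"  (len 10)
[18] "101010010"  (len 9)
[19] "010100101111"  (len 12)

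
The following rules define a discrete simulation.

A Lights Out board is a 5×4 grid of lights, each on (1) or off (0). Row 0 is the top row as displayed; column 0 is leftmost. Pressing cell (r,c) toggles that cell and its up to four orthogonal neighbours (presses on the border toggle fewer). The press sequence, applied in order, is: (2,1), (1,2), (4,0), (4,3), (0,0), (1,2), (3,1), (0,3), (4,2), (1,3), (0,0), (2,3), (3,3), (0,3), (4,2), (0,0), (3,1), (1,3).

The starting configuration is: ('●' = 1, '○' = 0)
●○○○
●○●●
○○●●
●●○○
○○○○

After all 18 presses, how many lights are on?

gen 0: ●○○○
●○●●
○○●●
●●○○
○○○○
gen 1: ●○○○
●●●●
●●○●
●○○○
○○○○
gen 2: ●○●○
●○○○
●●●●
●○○○
○○○○
gen 3: ●○●○
●○○○
●●●●
○○○○
●●○○
gen 4: ●○●○
●○○○
●●●●
○○○●
●●●●
gen 5: ○●●○
○○○○
●●●●
○○○●
●●●●
gen 6: ○●○○
○●●●
●●○●
○○○●
●●●●
gen 7: ○●○○
○●●●
●○○●
●●●●
●○●●
gen 8: ○●●●
○●●○
●○○●
●●●●
●○●●
gen 9: ○●●●
○●●○
●○○●
●●○●
●●○○
gen 10: ○●●○
○●○●
●○○○
●●○●
●●○○
gen 11: ●○●○
●●○●
●○○○
●●○●
●●○○
gen 12: ●○●○
●●○○
●○●●
●●○○
●●○○
gen 13: ●○●○
●●○○
●○●○
●●●●
●●○●
gen 14: ●○○●
●●○●
●○●○
●●●●
●●○●
gen 15: ●○○●
●●○●
●○●○
●●○●
●○●○
gen 16: ○●○●
○●○●
●○●○
●●○●
●○●○
gen 17: ○●○●
○●○●
●●●○
○○●●
●●●○
gen 18: ○●○○
○●●○
●●●●
○○●●
●●●○

12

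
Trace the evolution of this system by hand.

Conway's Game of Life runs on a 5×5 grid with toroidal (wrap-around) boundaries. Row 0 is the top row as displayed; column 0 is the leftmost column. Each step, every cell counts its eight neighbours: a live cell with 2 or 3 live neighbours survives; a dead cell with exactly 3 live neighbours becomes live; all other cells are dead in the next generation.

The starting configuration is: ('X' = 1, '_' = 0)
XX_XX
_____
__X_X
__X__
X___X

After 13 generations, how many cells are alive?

8

gen 0: XX_XX
_____
__X_X
__X__
X___X
gen 1: _X_X_
_XX__
___X_
XX__X
__X__
gen 2: _X_X_
_X_X_
___XX
XXXXX
__XXX
gen 3: XX___
X__X_
_____
_X___
_____
gen 4: XX__X
XX__X
_____
_____
XX___
gen 5: __X__
_X__X
X____
_____
_X__X
gen 6: _XXX_
XX___
X____
X____
_____
gen 7: XXX__
X___X
X___X
_____
_XX__
gen 8: __XXX
___X_
X___X
XX___
X_X__
gen 9: _XX_X
X_X__
XX__X
_____
X_X__
gen 10: __X_X
__X__
XX__X
____X
X_XX_
gen 11: __X_X
__X_X
XX_XX
__X__
XXX__
gen 12: __X_X
__X__
XX__X
_____
X_X__
gen 13: __X__
__X_X
XX___
____X
_X_X_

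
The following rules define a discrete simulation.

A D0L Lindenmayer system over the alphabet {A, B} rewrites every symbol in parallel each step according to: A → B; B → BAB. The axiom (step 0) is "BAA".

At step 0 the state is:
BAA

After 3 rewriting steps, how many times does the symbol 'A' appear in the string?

t=0: BAA
t=1: BABBB
t=2: BABBBABBABBAB
t=3: BABBBABBABBABBBABBABBBABBABBBAB

9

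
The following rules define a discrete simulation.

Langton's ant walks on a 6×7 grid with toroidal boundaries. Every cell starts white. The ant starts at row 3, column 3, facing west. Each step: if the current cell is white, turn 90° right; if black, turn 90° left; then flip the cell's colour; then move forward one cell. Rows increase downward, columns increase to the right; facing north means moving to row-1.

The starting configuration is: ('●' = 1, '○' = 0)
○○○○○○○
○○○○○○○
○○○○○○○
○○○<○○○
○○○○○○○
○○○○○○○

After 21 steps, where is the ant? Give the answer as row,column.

0,5

gen 0: ○○○○○○○
○○○○○○○
○○○○○○○
○○○<○○○
○○○○○○○
○○○○○○○
gen 1: ○○○○○○○
○○○○○○○
○○○^○○○
○○○●○○○
○○○○○○○
○○○○○○○
gen 2: ○○○○○○○
○○○○○○○
○○○●>○○
○○○●○○○
○○○○○○○
○○○○○○○
gen 3: ○○○○○○○
○○○○○○○
○○○●●○○
○○○●v○○
○○○○○○○
○○○○○○○
gen 4: ○○○○○○○
○○○○○○○
○○○●●○○
○○○<●○○
○○○○○○○
○○○○○○○
gen 5: ○○○○○○○
○○○○○○○
○○○●●○○
○○○○●○○
○○○v○○○
○○○○○○○
gen 6: ○○○○○○○
○○○○○○○
○○○●●○○
○○○○●○○
○○<●○○○
○○○○○○○
gen 7: ○○○○○○○
○○○○○○○
○○○●●○○
○○^○●○○
○○●●○○○
○○○○○○○
gen 8: ○○○○○○○
○○○○○○○
○○○●●○○
○○●>●○○
○○●●○○○
○○○○○○○
gen 9: ○○○○○○○
○○○○○○○
○○○●●○○
○○●●●○○
○○●v○○○
○○○○○○○
gen 10: ○○○○○○○
○○○○○○○
○○○●●○○
○○●●●○○
○○●○>○○
○○○○○○○
gen 11: ○○○○○○○
○○○○○○○
○○○●●○○
○○●●●○○
○○●○●○○
○○○○v○○
gen 12: ○○○○○○○
○○○○○○○
○○○●●○○
○○●●●○○
○○●○●○○
○○○<●○○
gen 13: ○○○○○○○
○○○○○○○
○○○●●○○
○○●●●○○
○○●^●○○
○○○●●○○
gen 14: ○○○○○○○
○○○○○○○
○○○●●○○
○○●●●○○
○○●●>○○
○○○●●○○
gen 15: ○○○○○○○
○○○○○○○
○○○●●○○
○○●●^○○
○○●●○○○
○○○●●○○
gen 16: ○○○○○○○
○○○○○○○
○○○●●○○
○○●<○○○
○○●●○○○
○○○●●○○
gen 17: ○○○○○○○
○○○○○○○
○○○●●○○
○○●○○○○
○○●v○○○
○○○●●○○
gen 18: ○○○○○○○
○○○○○○○
○○○●●○○
○○●○○○○
○○●○>○○
○○○●●○○
gen 19: ○○○○○○○
○○○○○○○
○○○●●○○
○○●○○○○
○○●○●○○
○○○●v○○
gen 20: ○○○○○○○
○○○○○○○
○○○●●○○
○○●○○○○
○○●○●○○
○○○●○>○
gen 21: ○○○○○v○
○○○○○○○
○○○●●○○
○○●○○○○
○○●○●○○
○○○●○●○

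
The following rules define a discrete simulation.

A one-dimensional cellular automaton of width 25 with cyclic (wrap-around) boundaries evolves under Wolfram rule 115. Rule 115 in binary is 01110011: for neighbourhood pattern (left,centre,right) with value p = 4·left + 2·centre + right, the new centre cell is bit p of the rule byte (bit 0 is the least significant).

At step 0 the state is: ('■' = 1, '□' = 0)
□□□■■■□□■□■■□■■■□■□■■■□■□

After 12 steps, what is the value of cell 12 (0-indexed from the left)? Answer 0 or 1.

1

[0] □□□■■■□□■□■■□■■■□■□■■■□■□
[1] ■■■□□■■■□■□■■□□■■□■□□■■□■
[2] □□■■■□□■■□■□■■■□■■□■■□■■□
[3] ■■□□■■■□■■□■□□■■□■■□■■□■■
[4] □■■■□□■■□■■□■■□■■□■■□■■□□
[5] ■□□■■■□■■□■■□■■□■■□■■□■■■
[6] ■■■□□■■□■■□■■□■■□■■□■■□□□
[7] □□■■■□■■□■■□■■□■■□■■□■■■■
[8] ■■□□■■□■■□■■□■■□■■□■■□□□■
[9] □■■■□■■□■■□■■□■■□■■□■■■■□
[10] ■□□■■□■■□■■□■■□■■□■■□□□■■
[11] ■■■□■■□■■□■■□■■□■■□■■■■□□
[12] □□■■□■■□■■□■■□■■□■■□□□■■■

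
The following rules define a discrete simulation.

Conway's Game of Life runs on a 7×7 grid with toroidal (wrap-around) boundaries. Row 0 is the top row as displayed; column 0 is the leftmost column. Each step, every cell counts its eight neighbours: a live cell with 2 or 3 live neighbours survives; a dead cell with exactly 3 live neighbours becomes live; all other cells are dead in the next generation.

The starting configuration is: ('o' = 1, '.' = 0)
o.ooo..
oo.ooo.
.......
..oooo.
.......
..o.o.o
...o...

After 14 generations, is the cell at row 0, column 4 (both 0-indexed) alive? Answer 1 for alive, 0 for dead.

gen 0: o.ooo..
oo.ooo.
.......
..oooo.
.......
..o.o.o
...o...
gen 1: o....oo
oo...oo
.o....o
...oo..
..o....
...o...
.o...o.
gen 2: ....o..
.o.....
.oo.o.o
..oo...
..o.o..
..o....
o...oo.
gen 3: ....oo.
oooo.o.
oo.....
....oo.
.oo....
.o..oo.
...ooo.
gen 4: .o.....
o.oo.o.
o..o.o.
o.o....
.ooo...
.o...o.
...o..o
gen 5: oo.oo.o
o.oo...
o..o...
o...o.o
o..o...
oo.oo..
o.o....
gen 6: ....o.o
.......
o.ooo..
oo.oo.o
..oo.o.
o..oo.o
.....o.
gen 7: .....o.
....oo.
o.o.ooo
o.....o
.......
..oo..o
o..o...
gen 8: .....oo
...o...
oo.oo..
oo.....
o.....o
..oo...
..ooo.o
gen 9: ..o..oo
o.oo.oo
oo.oo..
..o....
o.o...o
ooo.ooo
..o.o.o
gen 10: ..o....
.......
o...oo.
..o...o
..o....
..o.o..
..o.o..
gen 11: ...o...
.......
.....oo
.o.o.oo
.oo....
.oo....
.oo....
gen 12: ..o....
.......
o...ooo
.o..ooo
...o...
o..o...
.o.o...
gen 13: ..o....
.....oo
o...o..
...o...
o.oo.oo
...oo..
.o.o...
gen 14: ..o....
.....oo
....ooo
oooo.o.
..o..oo
oo...oo
...oo..

0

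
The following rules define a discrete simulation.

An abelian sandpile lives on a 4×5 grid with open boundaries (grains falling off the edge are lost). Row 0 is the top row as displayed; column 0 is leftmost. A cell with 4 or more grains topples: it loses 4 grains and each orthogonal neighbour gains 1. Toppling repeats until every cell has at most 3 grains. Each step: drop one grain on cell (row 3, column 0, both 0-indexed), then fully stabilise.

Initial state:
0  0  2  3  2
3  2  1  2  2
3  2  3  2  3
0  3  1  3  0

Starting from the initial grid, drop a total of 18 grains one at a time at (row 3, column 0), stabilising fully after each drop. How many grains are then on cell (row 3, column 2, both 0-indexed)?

gen 0: 0  0  2  3  2
3  2  1  2  2
3  2  3  2  3
0  3  1  3  0
gen 1: 0  0  2  3  2
3  2  1  2  2
3  2  3  2  3
1  3  1  3  0
gen 2: 0  0  2  3  2
3  2  1  2  2
3  2  3  2  3
2  3  1  3  0
gen 3: 0  0  2  3  2
3  2  1  2  2
3  2  3  2  3
3  3  1  3  0
gen 4: 1  1  2  3  2
1  0  3  2  2
2  2  0  3  3
2  1  3  3  0
gen 5: 1  1  2  3  2
1  0  3  2  2
2  2  0  3  3
3  1  3  3  0
gen 6: 1  1  2  3  2
1  0  3  2  2
3  2  0  3  3
0  2  3  3  0
gen 7: 1  1  2  3  2
1  0  3  2  2
3  2  0  3  3
1  2  3  3  0
gen 8: 1  1  2  3  2
1  0  3  2  2
3  2  0  3  3
2  2  3  3  0
gen 9: 1  1  2  3  2
1  0  3  2  2
3  2  0  3  3
3  2  3  3  0
gen 10: 1  1  2  3  2
2  0  3  2  2
0  3  0  3  3
1  3  3  3  0
gen 11: 1  1  2  3  2
2  0  3  2  2
0  3  0  3  3
2  3  3  3  0
gen 12: 1  1  2  3  2
2  0  3  2  2
0  3  0  3  3
3  3  3  3  0
gen 13: 1  1  2  3  2
2  1  3  3  3
2  0  3  1  0
1  2  1  1  2
gen 14: 1  1  2  3  2
2  1  3  3  3
2  0  3  1  0
2  2  1  1  2
gen 15: 1  1  2  3  2
2  1  3  3  3
2  0  3  1  0
3  2  1  1  2
gen 16: 1  1  2  3  2
2  1  3  3  3
3  0  3  1  0
0  3  1  1  2
gen 17: 1  1  2  3  2
2  1  3  3  3
3  0  3  1  0
1  3  1  1  2
gen 18: 1  1  2  3  2
2  1  3  3  3
3  0  3  1  0
2  3  1  1  2

1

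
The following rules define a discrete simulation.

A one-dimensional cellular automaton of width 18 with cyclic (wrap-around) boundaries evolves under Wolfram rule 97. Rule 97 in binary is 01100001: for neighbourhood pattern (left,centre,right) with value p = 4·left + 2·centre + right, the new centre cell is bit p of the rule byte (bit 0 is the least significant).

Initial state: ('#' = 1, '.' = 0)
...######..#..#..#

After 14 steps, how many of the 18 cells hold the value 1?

[0] ...######..#..#..#
[1] .#......#.........
[2] ...####...########
[3] .#....#.#........#
[4] #..##..#..######..
[5] ....#..........#..
[6] ###...########...#
[7] ..#.#........#.#..
[8] #..#..######..#..#
[9] #..........#......
[10] ..########...####.
[11] #........#.#....#.
[12] ..######..#..##..#
[13] .......#......#...
[14] ######...####...##

12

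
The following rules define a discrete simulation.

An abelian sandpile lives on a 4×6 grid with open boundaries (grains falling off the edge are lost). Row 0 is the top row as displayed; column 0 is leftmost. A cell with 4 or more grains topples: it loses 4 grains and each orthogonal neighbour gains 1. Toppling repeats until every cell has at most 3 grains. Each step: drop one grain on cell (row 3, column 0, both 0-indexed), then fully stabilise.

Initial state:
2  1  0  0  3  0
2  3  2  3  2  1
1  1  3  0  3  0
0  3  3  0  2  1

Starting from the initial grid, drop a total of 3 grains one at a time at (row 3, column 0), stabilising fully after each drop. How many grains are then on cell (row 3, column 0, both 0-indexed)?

gen 0: 2  1  0  0  3  0
2  3  2  3  2  1
1  1  3  0  3  0
0  3  3  0  2  1
gen 1: 2  1  0  0  3  0
2  3  2  3  2  1
1  1  3  0  3  0
1  3  3  0  2  1
gen 2: 2  1  0  0  3  0
2  3  2  3  2  1
1  1  3  0  3  0
2  3  3  0  2  1
gen 3: 2  1  0  0  3  0
2  3  2  3  2  1
1  1  3  0  3  0
3  3  3  0  2  1

3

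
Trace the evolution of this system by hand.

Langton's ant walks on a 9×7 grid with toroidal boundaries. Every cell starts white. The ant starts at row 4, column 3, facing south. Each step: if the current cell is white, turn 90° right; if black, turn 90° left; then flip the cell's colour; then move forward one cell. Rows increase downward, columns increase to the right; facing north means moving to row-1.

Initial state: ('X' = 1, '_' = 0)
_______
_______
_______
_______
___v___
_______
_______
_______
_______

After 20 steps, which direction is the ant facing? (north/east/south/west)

north

t=0: _______
_______
_______
_______
___v___
_______
_______
_______
_______
t=1: _______
_______
_______
_______
__<X___
_______
_______
_______
_______
t=2: _______
_______
_______
__^____
__XX___
_______
_______
_______
_______
t=3: _______
_______
_______
__X>___
__XX___
_______
_______
_______
_______
t=4: _______
_______
_______
__XX___
__Xv___
_______
_______
_______
_______
t=5: _______
_______
_______
__XX___
__X_>__
_______
_______
_______
_______
t=6: _______
_______
_______
__XX___
__X_X__
____v__
_______
_______
_______
t=7: _______
_______
_______
__XX___
__X_X__
___<X__
_______
_______
_______
t=8: _______
_______
_______
__XX___
__X^X__
___XX__
_______
_______
_______
t=9: _______
_______
_______
__XX___
__XX>__
___XX__
_______
_______
_______
t=10: _______
_______
_______
__XX^__
__XX___
___XX__
_______
_______
_______
t=11: _______
_______
_______
__XXX>_
__XX___
___XX__
_______
_______
_______
t=12: _______
_______
_______
__XXXX_
__XX_v_
___XX__
_______
_______
_______
t=13: _______
_______
_______
__XXXX_
__XX<X_
___XX__
_______
_______
_______
t=14: _______
_______
_______
__XX^X_
__XXXX_
___XX__
_______
_______
_______
t=15: _______
_______
_______
__X<_X_
__XXXX_
___XX__
_______
_______
_______
t=16: _______
_______
_______
__X__X_
__XvXX_
___XX__
_______
_______
_______
t=17: _______
_______
_______
__X__X_
__X_>X_
___XX__
_______
_______
_______
t=18: _______
_______
_______
__X_^X_
__X__X_
___XX__
_______
_______
_______
t=19: _______
_______
_______
__X_X>_
__X__X_
___XX__
_______
_______
_______
t=20: _______
_______
_____^_
__X_X__
__X__X_
___XX__
_______
_______
_______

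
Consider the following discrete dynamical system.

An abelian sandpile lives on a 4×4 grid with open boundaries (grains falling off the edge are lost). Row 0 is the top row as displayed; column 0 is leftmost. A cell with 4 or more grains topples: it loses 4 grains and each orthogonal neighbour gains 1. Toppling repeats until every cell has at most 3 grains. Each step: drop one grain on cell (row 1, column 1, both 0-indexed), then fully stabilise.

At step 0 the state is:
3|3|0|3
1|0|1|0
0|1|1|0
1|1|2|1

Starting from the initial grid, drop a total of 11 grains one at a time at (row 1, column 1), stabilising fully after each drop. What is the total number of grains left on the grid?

25

step 0: 3|3|0|3
1|0|1|0
0|1|1|0
1|1|2|1
step 1: 3|3|0|3
1|1|1|0
0|1|1|0
1|1|2|1
step 2: 3|3|0|3
1|2|1|0
0|1|1|0
1|1|2|1
step 3: 3|3|0|3
1|3|1|0
0|1|1|0
1|1|2|1
step 4: 0|1|1|3
3|1|2|0
0|2|1|0
1|1|2|1
step 5: 0|1|1|3
3|2|2|0
0|2|1|0
1|1|2|1
step 6: 0|1|1|3
3|3|2|0
0|2|1|0
1|1|2|1
step 7: 1|2|1|3
0|1|3|0
1|3|1|0
1|1|2|1
step 8: 1|2|1|3
0|2|3|0
1|3|1|0
1|1|2|1
step 9: 1|2|1|3
0|3|3|0
1|3|1|0
1|1|2|1
step 10: 1|3|2|3
1|2|0|1
2|0|3|0
1|2|2|1
step 11: 1|3|2|3
1|3|0|1
2|0|3|0
1|2|2|1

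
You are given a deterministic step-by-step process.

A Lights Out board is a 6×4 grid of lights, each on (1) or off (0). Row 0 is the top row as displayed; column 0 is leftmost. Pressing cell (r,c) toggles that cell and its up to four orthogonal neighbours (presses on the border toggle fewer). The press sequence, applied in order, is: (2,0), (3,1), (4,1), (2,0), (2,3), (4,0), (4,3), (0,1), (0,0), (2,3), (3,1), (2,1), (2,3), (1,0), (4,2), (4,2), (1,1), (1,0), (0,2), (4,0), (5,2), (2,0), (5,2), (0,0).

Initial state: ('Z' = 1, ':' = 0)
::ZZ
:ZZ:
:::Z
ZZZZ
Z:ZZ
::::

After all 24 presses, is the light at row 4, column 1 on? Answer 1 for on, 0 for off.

1

k=0  ::ZZ
:ZZ:
:::Z
ZZZZ
Z:ZZ
::::
k=1  ::ZZ
ZZZ:
ZZ:Z
:ZZZ
Z:ZZ
::::
k=2  ::ZZ
ZZZ:
Z::Z
Z::Z
ZZZZ
::::
k=3  ::ZZ
ZZZ:
Z::Z
ZZ:Z
:::Z
:Z::
k=4  ::ZZ
:ZZ:
:Z:Z
:Z:Z
:::Z
:Z::
k=5  ::ZZ
:ZZZ
:ZZ:
:Z::
:::Z
:Z::
k=6  ::ZZ
:ZZZ
:ZZ:
ZZ::
ZZ:Z
ZZ::
k=7  ::ZZ
:ZZZ
:ZZ:
ZZ:Z
ZZZ:
ZZ:Z
k=8  ZZ:Z
::ZZ
:ZZ:
ZZ:Z
ZZZ:
ZZ:Z
k=9  :::Z
Z:ZZ
:ZZ:
ZZ:Z
ZZZ:
ZZ:Z
k=10  :::Z
Z:Z:
:Z:Z
ZZ::
ZZZ:
ZZ:Z
k=11  :::Z
Z:Z:
:::Z
::Z:
Z:Z:
ZZ:Z
k=12  :::Z
ZZZ:
ZZZZ
:ZZ:
Z:Z:
ZZ:Z
k=13  :::Z
ZZZZ
ZZ::
:ZZZ
Z:Z:
ZZ:Z
k=14  Z::Z
::ZZ
:Z::
:ZZZ
Z:Z:
ZZ:Z
k=15  Z::Z
::ZZ
:Z::
:Z:Z
ZZ:Z
ZZZZ
k=16  Z::Z
::ZZ
:Z::
:ZZZ
Z:Z:
ZZ:Z
k=17  ZZ:Z
ZZ:Z
::::
:ZZZ
Z:Z:
ZZ:Z
k=18  :Z:Z
:::Z
Z:::
:ZZZ
Z:Z:
ZZ:Z
k=19  ::Z:
::ZZ
Z:::
:ZZZ
Z:Z:
ZZ:Z
k=20  ::Z:
::ZZ
Z:::
ZZZZ
:ZZ:
:Z:Z
k=21  ::Z:
::ZZ
Z:::
ZZZZ
:Z::
::Z:
k=22  ::Z:
Z:ZZ
:Z::
:ZZZ
:Z::
::Z:
k=23  ::Z:
Z:ZZ
:Z::
:ZZZ
:ZZ:
:Z:Z
k=24  ZZZ:
::ZZ
:Z::
:ZZZ
:ZZ:
:Z:Z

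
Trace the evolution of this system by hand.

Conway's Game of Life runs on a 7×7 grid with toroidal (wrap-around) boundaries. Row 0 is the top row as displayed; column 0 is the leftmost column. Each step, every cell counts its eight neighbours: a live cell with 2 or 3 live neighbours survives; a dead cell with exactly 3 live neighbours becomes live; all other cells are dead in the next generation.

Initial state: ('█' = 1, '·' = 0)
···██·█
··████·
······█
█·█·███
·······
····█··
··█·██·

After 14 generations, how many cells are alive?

gen 0: ···██·█
··████·
······█
█·█·███
·······
····█··
··█·██·
gen 1: ······█
··█···█
███····
█····██
···██·█
···███·
·······
gen 2: ·······
··█···█
··█··█·
··████·
█··█···
···█·█·
····██·
gen 3: ·····█·
·······
·██··██
·██··██
·····██
···█·██
····██·
gen 4: ····██·
·····██
·██··██
·██·█··
··█····
·······
·······
gen 5: ····███
█······
·████·█
█····█·
·███···
·······
·······
gen 6: ·····██
███····
·██████
█····██
·██····
··█····
·····█·
gen 7: ██···██
·······
···██··
·······
███···█
·██····
·····██
gen 8: █····█·
█···███
·······
████···
█·█····
··█··█·
··█··█·
gen 9: ██·····
█···██·
··████·
█·██···
█·····█
··██··█
·█··██·
gen 10: ██·····
█·█··█·
··█··█·
█·█··█·
█·····█
·████·█
·█·████
gen 11: ···█···
█·█····
··████·
█····█·
····█··
·█·····
······█
gen 12: ·······
·██····
··████·
·····██
·······
·······
·······
gen 13: ·······
·██·█··
·██████
···█·██
·······
·······
·······
gen 14: ·······
██··█··
·█····█
█··█··█
·······
·······
·······

8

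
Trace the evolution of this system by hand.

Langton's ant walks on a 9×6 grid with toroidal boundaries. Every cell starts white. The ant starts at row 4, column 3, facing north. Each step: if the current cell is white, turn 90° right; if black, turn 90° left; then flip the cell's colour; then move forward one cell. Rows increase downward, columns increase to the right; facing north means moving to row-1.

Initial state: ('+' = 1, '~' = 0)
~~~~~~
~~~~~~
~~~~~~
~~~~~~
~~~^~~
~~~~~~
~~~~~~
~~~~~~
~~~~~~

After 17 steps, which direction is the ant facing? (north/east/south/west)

west

t=0: ~~~~~~
~~~~~~
~~~~~~
~~~~~~
~~~^~~
~~~~~~
~~~~~~
~~~~~~
~~~~~~
t=1: ~~~~~~
~~~~~~
~~~~~~
~~~~~~
~~~+>~
~~~~~~
~~~~~~
~~~~~~
~~~~~~
t=2: ~~~~~~
~~~~~~
~~~~~~
~~~~~~
~~~++~
~~~~v~
~~~~~~
~~~~~~
~~~~~~
t=3: ~~~~~~
~~~~~~
~~~~~~
~~~~~~
~~~++~
~~~<+~
~~~~~~
~~~~~~
~~~~~~
t=4: ~~~~~~
~~~~~~
~~~~~~
~~~~~~
~~~^+~
~~~++~
~~~~~~
~~~~~~
~~~~~~
t=5: ~~~~~~
~~~~~~
~~~~~~
~~~~~~
~~<~+~
~~~++~
~~~~~~
~~~~~~
~~~~~~
t=6: ~~~~~~
~~~~~~
~~~~~~
~~^~~~
~~+~+~
~~~++~
~~~~~~
~~~~~~
~~~~~~
t=7: ~~~~~~
~~~~~~
~~~~~~
~~+>~~
~~+~+~
~~~++~
~~~~~~
~~~~~~
~~~~~~
t=8: ~~~~~~
~~~~~~
~~~~~~
~~++~~
~~+v+~
~~~++~
~~~~~~
~~~~~~
~~~~~~
t=9: ~~~~~~
~~~~~~
~~~~~~
~~++~~
~~<++~
~~~++~
~~~~~~
~~~~~~
~~~~~~
t=10: ~~~~~~
~~~~~~
~~~~~~
~~++~~
~~~++~
~~v++~
~~~~~~
~~~~~~
~~~~~~
t=11: ~~~~~~
~~~~~~
~~~~~~
~~++~~
~~~++~
~<+++~
~~~~~~
~~~~~~
~~~~~~
t=12: ~~~~~~
~~~~~~
~~~~~~
~~++~~
~^~++~
~++++~
~~~~~~
~~~~~~
~~~~~~
t=13: ~~~~~~
~~~~~~
~~~~~~
~~++~~
~+>++~
~++++~
~~~~~~
~~~~~~
~~~~~~
t=14: ~~~~~~
~~~~~~
~~~~~~
~~++~~
~++++~
~+v++~
~~~~~~
~~~~~~
~~~~~~
t=15: ~~~~~~
~~~~~~
~~~~~~
~~++~~
~++++~
~+~>+~
~~~~~~
~~~~~~
~~~~~~
t=16: ~~~~~~
~~~~~~
~~~~~~
~~++~~
~++^+~
~+~~+~
~~~~~~
~~~~~~
~~~~~~
t=17: ~~~~~~
~~~~~~
~~~~~~
~~++~~
~+<~+~
~+~~+~
~~~~~~
~~~~~~
~~~~~~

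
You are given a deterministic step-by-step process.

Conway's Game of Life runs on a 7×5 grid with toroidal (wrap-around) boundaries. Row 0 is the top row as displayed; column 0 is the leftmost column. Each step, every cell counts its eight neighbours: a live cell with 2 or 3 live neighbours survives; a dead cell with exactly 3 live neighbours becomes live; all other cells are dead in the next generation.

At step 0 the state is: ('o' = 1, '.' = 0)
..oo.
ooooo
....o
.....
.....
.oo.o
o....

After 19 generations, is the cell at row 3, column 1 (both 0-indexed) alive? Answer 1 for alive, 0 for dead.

0

gen 0: ..oo.
ooooo
....o
.....
.....
.oo.o
o....
gen 1: .....
oo...
.oo.o
.....
.....
oo...
o...o
gen 2: .o..o
ooo..
.oo..
.....
.....
oo..o
oo..o
gen 3: ...oo
...o.
o.o..
.....
o....
.o..o
..oo.
gen 4: ....o
..oo.
.....
.o...
o....
ooooo
o.o..
gen 5: .oo.o
...o.
..o..
.....
...o.
..oo.
..o..
gen 6: .oo..
.o.o.
.....
.....
..oo.
..oo.
.....
gen 7: .oo..
.o...
.....
.....
..oo.
..oo.
.o.o.
gen 8: oo...
.oo..
.....
.....
..oo.
.o..o
.o.o.
gen 9: o....
ooo..
.....
.....
..oo.
oo..o
.o..o
gen 10: ..o.o
oo...
.o...
.....
ooooo
.o..o
.o..o
gen 11: ..ooo
ooo..
oo...
...oo
.oooo
.....
.oo.o
gen 12: ....o
.....
...o.
.....
o.o.o
....o
ooo.o
gen 13: .o.oo
.....
.....
...oo
o..oo
..o..
.o..o
gen 14: ..ooo
.....
.....
o..o.
o.o..
.oo..
.o..o
gen 15: o.ooo
...o.
.....
.o..o
o.ooo
..oo.
.o..o
gen 16: ooo..
..oo.
.....
.oo.o
o....
.....
.o...
gen 17: o..o.
..oo.
.o...
oo...
oo...
.....
ooo..
gen 18: o..o.
.oooo
oo...
..o..
oo...
..o..
ooo.o
gen 19: .....
...o.
o...o
..o..
.oo..
..ooo
o.o.o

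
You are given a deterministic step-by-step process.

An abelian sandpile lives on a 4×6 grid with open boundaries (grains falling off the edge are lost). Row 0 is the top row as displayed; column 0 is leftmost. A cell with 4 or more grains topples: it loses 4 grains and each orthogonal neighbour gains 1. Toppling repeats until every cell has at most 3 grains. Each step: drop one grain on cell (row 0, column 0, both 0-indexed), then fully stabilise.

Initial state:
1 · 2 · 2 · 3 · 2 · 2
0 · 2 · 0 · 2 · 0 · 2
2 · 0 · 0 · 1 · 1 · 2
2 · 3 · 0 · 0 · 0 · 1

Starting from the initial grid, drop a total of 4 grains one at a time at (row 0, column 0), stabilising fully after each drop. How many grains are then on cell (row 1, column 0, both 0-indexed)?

1

[0] 1 · 2 · 2 · 3 · 2 · 2
0 · 2 · 0 · 2 · 0 · 2
2 · 0 · 0 · 1 · 1 · 2
2 · 3 · 0 · 0 · 0 · 1
[1] 2 · 2 · 2 · 3 · 2 · 2
0 · 2 · 0 · 2 · 0 · 2
2 · 0 · 0 · 1 · 1 · 2
2 · 3 · 0 · 0 · 0 · 1
[2] 3 · 2 · 2 · 3 · 2 · 2
0 · 2 · 0 · 2 · 0 · 2
2 · 0 · 0 · 1 · 1 · 2
2 · 3 · 0 · 0 · 0 · 1
[3] 0 · 3 · 2 · 3 · 2 · 2
1 · 2 · 0 · 2 · 0 · 2
2 · 0 · 0 · 1 · 1 · 2
2 · 3 · 0 · 0 · 0 · 1
[4] 1 · 3 · 2 · 3 · 2 · 2
1 · 2 · 0 · 2 · 0 · 2
2 · 0 · 0 · 1 · 1 · 2
2 · 3 · 0 · 0 · 0 · 1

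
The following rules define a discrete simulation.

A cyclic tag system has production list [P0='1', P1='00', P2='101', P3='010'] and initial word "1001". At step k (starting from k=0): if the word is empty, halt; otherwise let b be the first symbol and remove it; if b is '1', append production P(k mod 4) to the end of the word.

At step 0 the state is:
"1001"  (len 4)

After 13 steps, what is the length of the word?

0) "1001"  (len 4)
1) "0011"  (len 4)
2) "011"  (len 3)
3) "11"  (len 2)
4) "1010"  (len 4)
5) "0101"  (len 4)
6) "101"  (len 3)
7) "01101"  (len 5)
8) "1101"  (len 4)
9) "1011"  (len 4)
10) "01100"  (len 5)
11) "1100"  (len 4)
12) "100010"  (len 6)
13) "000101"  (len 6)

6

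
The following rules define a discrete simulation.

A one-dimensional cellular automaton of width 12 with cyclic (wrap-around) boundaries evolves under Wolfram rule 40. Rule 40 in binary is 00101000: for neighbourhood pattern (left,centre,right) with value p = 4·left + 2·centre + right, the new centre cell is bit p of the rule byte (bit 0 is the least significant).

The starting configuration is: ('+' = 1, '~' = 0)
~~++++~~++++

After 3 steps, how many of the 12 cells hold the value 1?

0

step 0: ~~++++~~++++
step 1: ~~+~~~~~+~~~
step 2: ~~~~~~~~~~~~
step 3: ~~~~~~~~~~~~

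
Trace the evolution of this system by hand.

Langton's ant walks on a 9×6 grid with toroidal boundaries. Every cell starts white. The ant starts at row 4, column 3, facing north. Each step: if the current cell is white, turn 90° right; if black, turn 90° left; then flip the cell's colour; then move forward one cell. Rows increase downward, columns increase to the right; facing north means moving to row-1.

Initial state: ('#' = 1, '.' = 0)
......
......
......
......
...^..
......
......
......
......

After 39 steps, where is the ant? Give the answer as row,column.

0) ......
......
......
......
...^..
......
......
......
......
1) ......
......
......
......
...#>.
......
......
......
......
2) ......
......
......
......
...##.
....v.
......
......
......
3) ......
......
......
......
...##.
...<#.
......
......
......
4) ......
......
......
......
...^#.
...##.
......
......
......
5) ......
......
......
......
..<.#.
...##.
......
......
......
6) ......
......
......
..^...
..#.#.
...##.
......
......
......
7) ......
......
......
..#>..
..#.#.
...##.
......
......
......
8) ......
......
......
..##..
..#v#.
...##.
......
......
......
9) ......
......
......
..##..
..<##.
...##.
......
......
......
10) ......
......
......
..##..
...##.
..v##.
......
......
......
11) ......
......
......
..##..
...##.
.<###.
......
......
......
12) ......
......
......
..##..
.^.##.
.####.
......
......
......
13) ......
......
......
..##..
.#>##.
.####.
......
......
......
14) ......
......
......
..##..
.####.
.#v##.
......
......
......
15) ......
......
......
..##..
.####.
.#.>#.
......
......
......
16) ......
......
......
..##..
.##^#.
.#..#.
......
......
......
17) ......
......
......
..##..
.#<.#.
.#..#.
......
......
......
18) ......
......
......
..##..
.#..#.
.#v.#.
......
......
......
19) ......
......
......
..##..
.#..#.
.<#.#.
......
......
......
20) ......
......
......
..##..
.#..#.
..#.#.
.v....
......
......
21) ......
......
......
..##..
.#..#.
..#.#.
<#....
......
......
22) ......
......
......
..##..
.#..#.
^.#.#.
##....
......
......
23) ......
......
......
..##..
.#..#.
#>#.#.
##....
......
......
24) ......
......
......
..##..
.#..#.
###.#.
#v....
......
......
25) ......
......
......
..##..
.#..#.
###.#.
#.>...
......
......
26) ......
......
......
..##..
.#..#.
###.#.
#.#...
..v...
......
27) ......
......
......
..##..
.#..#.
###.#.
#.#...
.<#...
......
28) ......
......
......
..##..
.#..#.
###.#.
#^#...
.##...
......
29) ......
......
......
..##..
.#..#.
###.#.
##>...
.##...
......
30) ......
......
......
..##..
.#..#.
##^.#.
##....
.##...
......
31) ......
......
......
..##..
.#..#.
#<..#.
##....
.##...
......
32) ......
......
......
..##..
.#..#.
#...#.
#v....
.##...
......
33) ......
......
......
..##..
.#..#.
#...#.
#.>...
.##...
......
34) ......
......
......
..##..
.#..#.
#...#.
#.#...
.#v...
......
35) ......
......
......
..##..
.#..#.
#...#.
#.#...
.#.>..
......
36) ......
......
......
..##..
.#..#.
#...#.
#.#...
.#.#..
...v..
37) ......
......
......
..##..
.#..#.
#...#.
#.#...
.#.#..
..<#..
38) ......
......
......
..##..
.#..#.
#...#.
#.#...
.#^#..
..##..
39) ......
......
......
..##..
.#..#.
#...#.
#.#...
.##>..
..##..

7,3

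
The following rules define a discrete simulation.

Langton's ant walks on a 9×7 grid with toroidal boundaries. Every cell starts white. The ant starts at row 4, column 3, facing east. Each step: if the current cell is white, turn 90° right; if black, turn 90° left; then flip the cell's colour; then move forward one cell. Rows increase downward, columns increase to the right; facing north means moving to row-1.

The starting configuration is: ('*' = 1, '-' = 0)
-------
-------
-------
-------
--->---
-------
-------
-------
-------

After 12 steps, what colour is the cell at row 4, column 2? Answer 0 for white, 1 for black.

1

0) -------
-------
-------
-------
--->---
-------
-------
-------
-------
1) -------
-------
-------
-------
---*---
---v---
-------
-------
-------
2) -------
-------
-------
-------
---*---
--<*---
-------
-------
-------
3) -------
-------
-------
-------
--^*---
--**---
-------
-------
-------
4) -------
-------
-------
-------
--*>---
--**---
-------
-------
-------
5) -------
-------
-------
---^---
--*----
--**---
-------
-------
-------
6) -------
-------
-------
---*>--
--*----
--**---
-------
-------
-------
7) -------
-------
-------
---**--
--*-v--
--**---
-------
-------
-------
8) -------
-------
-------
---**--
--*<*--
--**---
-------
-------
-------
9) -------
-------
-------
---^*--
--***--
--**---
-------
-------
-------
10) -------
-------
-------
--<-*--
--***--
--**---
-------
-------
-------
11) -------
-------
--^----
--*-*--
--***--
--**---
-------
-------
-------
12) -------
-------
--*>---
--*-*--
--***--
--**---
-------
-------
-------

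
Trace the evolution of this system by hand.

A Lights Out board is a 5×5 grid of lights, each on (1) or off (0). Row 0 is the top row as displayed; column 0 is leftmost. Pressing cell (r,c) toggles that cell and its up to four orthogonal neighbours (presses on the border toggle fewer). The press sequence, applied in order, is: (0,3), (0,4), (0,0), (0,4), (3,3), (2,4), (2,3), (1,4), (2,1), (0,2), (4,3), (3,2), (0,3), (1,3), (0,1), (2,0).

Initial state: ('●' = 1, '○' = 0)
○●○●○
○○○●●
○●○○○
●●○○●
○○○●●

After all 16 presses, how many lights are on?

8

0) ○●○●○
○○○●●
○●○○○
●●○○●
○○○●●
1) ○●●○●
○○○○●
○●○○○
●●○○●
○○○●●
2) ○●●●○
○○○○○
○●○○○
●●○○●
○○○●●
3) ●○●●○
●○○○○
○●○○○
●●○○●
○○○●●
4) ●○●○●
●○○○●
○●○○○
●●○○●
○○○●●
5) ●○●○●
●○○○●
○●○●○
●●●●○
○○○○●
6) ●○●○●
●○○○○
○●○○●
●●●●●
○○○○●
7) ●○●○●
●○○●○
○●●●○
●●●○●
○○○○●
8) ●○●○○
●○○○●
○●●●●
●●●○●
○○○○●
9) ●○●○○
●●○○●
●○○●●
●○●○●
○○○○●
10) ●●○●○
●●●○●
●○○●●
●○●○●
○○○○●
11) ●●○●○
●●●○●
●○○●●
●○●●●
○○●●○
12) ●●○●○
●●●○●
●○●●●
●●○○●
○○○●○
13) ●●●○●
●●●●●
●○●●●
●●○○●
○○○●○
14) ●●●●●
●●○○○
●○●○●
●●○○●
○○○●○
15) ○○○●●
●○○○○
●○●○●
●●○○●
○○○●○
16) ○○○●●
○○○○○
○●●○●
○●○○●
○○○●○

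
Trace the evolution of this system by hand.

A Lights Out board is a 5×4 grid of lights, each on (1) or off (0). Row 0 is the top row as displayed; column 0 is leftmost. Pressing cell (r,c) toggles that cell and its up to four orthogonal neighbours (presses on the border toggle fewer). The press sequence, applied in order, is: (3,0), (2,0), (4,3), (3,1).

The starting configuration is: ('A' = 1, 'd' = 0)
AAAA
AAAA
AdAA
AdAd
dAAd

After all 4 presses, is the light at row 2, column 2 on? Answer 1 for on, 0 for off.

t=0: AAAA
AAAA
AdAA
AdAd
dAAd
t=1: AAAA
AAAA
ddAA
dAAd
AAAd
t=2: AAAA
dAAA
AAAA
AAAd
AAAd
t=3: AAAA
dAAA
AAAA
AAAA
AAdA
t=4: AAAA
dAAA
AdAA
dddA
AddA

1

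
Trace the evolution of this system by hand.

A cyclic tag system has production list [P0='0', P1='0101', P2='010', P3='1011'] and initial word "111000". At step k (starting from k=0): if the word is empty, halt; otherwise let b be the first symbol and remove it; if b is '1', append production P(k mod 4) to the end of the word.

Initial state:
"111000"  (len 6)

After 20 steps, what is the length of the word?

step 0: "111000"  (len 6)
step 1: "110000"  (len 6)
step 2: "100000101"  (len 9)
step 3: "00000101010"  (len 11)
step 4: "0000101010"  (len 10)
step 5: "000101010"  (len 9)
step 6: "00101010"  (len 8)
step 7: "0101010"  (len 7)
step 8: "101010"  (len 6)
step 9: "010100"  (len 6)
step 10: "10100"  (len 5)
step 11: "0100010"  (len 7)
step 12: "100010"  (len 6)
step 13: "000100"  (len 6)
step 14: "00100"  (len 5)
step 15: "0100"  (len 4)
step 16: "100"  (len 3)
step 17: "000"  (len 3)
step 18: "00"  (len 2)
step 19: "0"  (len 1)
step 20: (halted — word empty)

0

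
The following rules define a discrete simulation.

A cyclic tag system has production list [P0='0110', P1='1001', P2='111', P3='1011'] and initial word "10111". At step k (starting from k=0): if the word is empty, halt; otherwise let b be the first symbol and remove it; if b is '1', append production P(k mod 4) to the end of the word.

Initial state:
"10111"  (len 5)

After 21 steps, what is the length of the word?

0) "10111"  (len 5)
1) "01110110"  (len 8)
2) "1110110"  (len 7)
3) "110110111"  (len 9)
4) "101101111011"  (len 12)
5) "011011110110110"  (len 15)
6) "11011110110110"  (len 14)
7) "1011110110110111"  (len 16)
8) "0111101101101111011"  (len 19)
9) "111101101101111011"  (len 18)
10) "111011011011110111001"  (len 21)
11) "11011011011110111001111"  (len 23)
12) "10110110111101110011111011"  (len 26)
13) "01101101111011100111110110110"  (len 29)
14) "1101101111011100111110110110"  (len 28)
15) "101101111011100111110110110111"  (len 30)
16) "011011110111001111101101101111011"  (len 33)
17) "11011110111001111101101101111011"  (len 32)
18) "10111101110011111011011011110111001"  (len 35)
19) "0111101110011111011011011110111001111"  (len 37)
20) "111101110011111011011011110111001111"  (len 36)
21) "111011100111110110110111101110011110110"  (len 39)

39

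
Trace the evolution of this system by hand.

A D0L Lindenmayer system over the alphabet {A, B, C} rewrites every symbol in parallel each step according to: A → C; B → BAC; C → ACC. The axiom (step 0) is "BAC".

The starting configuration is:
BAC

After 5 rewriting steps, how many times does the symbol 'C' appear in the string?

step 0: BAC
step 1: BACCACC
step 2: BACCACCACCCACCACC
step 3: BACCACCACCCACCACCCACCACCACCCACCACCCACCACC
step 4: BACCACCACCCACCACCCACCACCACCCACCACCCACCACCACCCACCACCCACCACCCACCACCACCCACCACCCACCACCACCCACCACCCACCACC
step 5: BACCACCACCCACCACCCACCACCACCCACCACCCACCACCACCCACCACCCACCACC…ACCCACCACCCACCACCCACCACCACCCACCACCCACCACCACCCACCACCCACCACC  (len 239)

168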